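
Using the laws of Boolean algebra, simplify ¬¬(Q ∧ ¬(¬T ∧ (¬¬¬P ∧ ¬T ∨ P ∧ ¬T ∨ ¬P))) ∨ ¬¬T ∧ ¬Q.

T

¬¬(Q ∧ ¬(¬T ∧ (¬¬¬P ∧ ¬T ∨ P ∧ ¬T ∨ ¬P))) ∨ ¬¬T ∧ ¬Q
= ¬¬(Q ∧ ¬(¬T ∧ (¬P ∧ ¬T ∨ P ∧ ¬T ∨ ¬P))) ∨ ¬¬T ∧ ¬Q   (double negation)
= Q ∧ ¬(¬T ∧ (¬P ∧ ¬T ∨ P ∧ ¬T ∨ ¬P)) ∨ ¬¬T ∧ ¬Q   (double negation)
= Q ∧ ¬(¬T ∧ (¬T ∨ ¬P)) ∨ ¬¬T ∧ ¬Q   (distribution)
= Q ∧ ¬¬T ∨ ¬¬T ∧ ¬Q   (absorption)
= ¬¬T   (distribution)
= T   (double negation)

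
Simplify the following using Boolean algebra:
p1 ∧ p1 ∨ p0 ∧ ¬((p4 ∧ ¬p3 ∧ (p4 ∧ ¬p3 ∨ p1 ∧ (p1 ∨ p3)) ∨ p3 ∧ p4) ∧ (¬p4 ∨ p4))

p1 ∨ p0 ∧ ¬p4

p1 ∧ p1 ∨ p0 ∧ ¬((p4 ∧ ¬p3 ∧ (p4 ∧ ¬p3 ∨ p1 ∧ (p1 ∨ p3)) ∨ p3 ∧ p4) ∧ (¬p4 ∨ p4))
= p1 ∧ p1 ∨ p0 ∧ ¬((p4 ∧ ¬p3 ∧ (p4 ∧ ¬p3 ∨ p1) ∨ p3 ∧ p4) ∧ (¬p4 ∨ p4))   (absorption)
= p1 ∧ p1 ∨ p0 ∧ ¬((p4 ∧ ¬p3 ∨ p3 ∧ p4) ∧ (¬p4 ∨ p4))   (absorption)
= p1 ∨ p0 ∧ ¬((p4 ∧ ¬p3 ∨ p3 ∧ p4) ∧ (¬p4 ∨ p4))   (idempotence)
= p1 ∨ p0 ∧ ¬(p4 ∧ ¬p3 ∨ p3 ∧ p4)   (complement / identity)
= p1 ∨ p0 ∧ ¬p4   (distribution)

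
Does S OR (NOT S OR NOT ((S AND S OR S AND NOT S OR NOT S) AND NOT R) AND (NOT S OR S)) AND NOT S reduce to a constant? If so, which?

S OR (NOT S OR NOT ((S AND S OR S AND NOT S OR NOT S) AND NOT R) AND (NOT S OR S)) AND NOT S
= S OR (NOT S OR NOT ((S OR NOT S) AND NOT R) AND (NOT S OR S)) AND NOT S
= S OR (NOT S OR NOT NOT R AND (NOT S OR S)) AND NOT S
= S OR (NOT S OR NOT NOT R) AND NOT S
= S OR (NOT S OR R) AND NOT S
= S OR NOT S
= TRUE

yes, True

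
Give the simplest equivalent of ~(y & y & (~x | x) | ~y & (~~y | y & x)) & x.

~y & x

~(y & y & (~x | x) | ~y & (~~y | y & x)) & x
= ~(y & y | ~y & (~~y | y & x)) & x
= ~(y & y | ~y & (y | y & x)) & x
= ~(y & y | ~y & y) & x
= ~y & x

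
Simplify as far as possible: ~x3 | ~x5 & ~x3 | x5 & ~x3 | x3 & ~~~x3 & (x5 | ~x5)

~x3 | ~x5 & ~x3 | x5 & ~x3 | x3 & ~~~x3 & (x5 | ~x5)
= ~x3 | ~x5 & ~x3 | x5 & ~x3 | x3 & ~x3 & (x5 | ~x5)   (double negation)
= ~x3 | ~x3 | x3 & ~x3 & (x5 | ~x5)   (distribution)
= ~x3 | ~x3 | x3 & ~x3   (complement / identity)
= ~x3 | ~x3   (complement / identity)
= ~x3   (idempotence)

~x3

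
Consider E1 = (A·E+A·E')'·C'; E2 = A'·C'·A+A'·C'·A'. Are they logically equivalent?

E1: (A·E+A·E')'·C'
    = A'·C'
E2: A'·C'·A+A'·C'·A'
    = A'·C'
Both reduce to A'·C', so they are equivalent.

Yes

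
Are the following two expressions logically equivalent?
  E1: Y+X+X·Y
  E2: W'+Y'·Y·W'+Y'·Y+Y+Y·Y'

No

E1: Y+X+X·Y
    = Y+X   [absorption]
E2: W'+Y'·Y·W'+Y'·Y+Y+Y·Y'
    = W'+Y'·Y+Y+Y·Y'   [absorption]
    = W'+Y+Y·Y'   [complement / identity]
    = W'+Y   [complement / identity]
These differ: at W=0, X=0, Y=0, E1 = 0 but E2 = 1.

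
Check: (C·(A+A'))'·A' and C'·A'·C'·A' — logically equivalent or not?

Yes

E1: (C·(A+A'))'·A'
    = C'·A'   [complement / identity]
E2: C'·A'·C'·A'
    = C'·A'   [idempotence]
Both reduce to C'·A', so they are equivalent.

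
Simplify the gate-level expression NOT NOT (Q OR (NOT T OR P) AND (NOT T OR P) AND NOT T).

NOT NOT (Q OR (NOT T OR P) AND (NOT T OR P) AND NOT T)
= NOT NOT (Q OR (NOT T OR P) AND NOT T)   — absorption
= NOT NOT (Q OR NOT T)   — absorption
= Q OR NOT T   — double negation

Q OR NOT T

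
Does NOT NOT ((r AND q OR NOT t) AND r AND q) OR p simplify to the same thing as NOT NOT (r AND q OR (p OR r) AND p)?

E1: NOT NOT ((r AND q OR NOT t) AND r AND q) OR p
    = NOT NOT (r AND q) OR p   (absorption)
    = r AND q OR p   (double negation)
E2: NOT NOT (r AND q OR (p OR r) AND p)
    = NOT NOT (r AND q OR p)   (absorption)
    = r AND q OR p   (double negation)
Both reduce to r AND q OR p, so they are equivalent.

Yes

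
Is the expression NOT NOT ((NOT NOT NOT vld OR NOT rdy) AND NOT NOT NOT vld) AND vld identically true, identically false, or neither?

identically false

NOT NOT ((NOT NOT NOT vld OR NOT rdy) AND NOT NOT NOT vld) AND vld
= NOT NOT NOT NOT NOT vld AND vld   (absorption)
= NOT NOT NOT vld AND vld   (double negation)
= NOT vld AND vld   (double negation)
= FALSE   (complement)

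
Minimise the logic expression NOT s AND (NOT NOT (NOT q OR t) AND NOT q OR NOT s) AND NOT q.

NOT s AND NOT q

NOT s AND (NOT NOT (NOT q OR t) AND NOT q OR NOT s) AND NOT q
= NOT s AND ((NOT q OR t) AND NOT q OR NOT s) AND NOT q   — double negation
= NOT s AND (NOT q OR NOT s) AND NOT q   — absorption
= NOT s AND NOT q   — absorption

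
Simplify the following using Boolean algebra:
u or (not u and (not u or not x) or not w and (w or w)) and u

u

u or (not u and (not u or not x) or not w and (w or w)) and u
= u or (not u or not w and (w or w)) and u   — absorption
= u or (not u or not w and w) and u   — idempotence
= u or not u and u   — complement / identity
= u   — complement / identity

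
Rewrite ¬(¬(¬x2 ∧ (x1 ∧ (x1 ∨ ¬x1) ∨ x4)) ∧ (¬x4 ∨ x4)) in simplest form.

¬x2 ∧ (x1 ∨ x4)

¬(¬(¬x2 ∧ (x1 ∧ (x1 ∨ ¬x1) ∨ x4)) ∧ (¬x4 ∨ x4))
= ¬¬(¬x2 ∧ (x1 ∧ (x1 ∨ ¬x1) ∨ x4))   [complement / identity]
= ¬x2 ∧ (x1 ∧ (x1 ∨ ¬x1) ∨ x4)   [double negation]
= ¬x2 ∧ (x1 ∨ x4)   [complement / identity]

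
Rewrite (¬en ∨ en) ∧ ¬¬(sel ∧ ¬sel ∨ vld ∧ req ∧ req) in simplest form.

vld ∧ req

(¬en ∨ en) ∧ ¬¬(sel ∧ ¬sel ∨ vld ∧ req ∧ req)
= ¬¬(sel ∧ ¬sel ∨ vld ∧ req ∧ req)
= ¬¬(vld ∧ req ∧ req)
= vld ∧ req ∧ req
= vld ∧ req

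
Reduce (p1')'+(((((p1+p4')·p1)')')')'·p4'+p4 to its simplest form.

p1+p4

(p1')'+(((((p1+p4')·p1)')')')'·p4'+p4
= (p1')'+(((p1+p4')·p1)')'·p4'+p4   — double negation
= (p1')'+(p1')'·p4'+p4   — absorption
= (p1')'+p4   — absorption
= p1+p4   — double negation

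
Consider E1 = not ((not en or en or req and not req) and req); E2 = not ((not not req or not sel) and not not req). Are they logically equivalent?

E1: not ((not en or en or req and not req) and req)
    = not ((not en or en) and req)
    = not req
E2: not ((not not req or not sel) and not not req)
    = not not not req
    = not req
Both reduce to not req, so they are equivalent.

Yes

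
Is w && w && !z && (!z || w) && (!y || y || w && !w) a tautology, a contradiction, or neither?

neither

w && w && !z && (!z || w) && (!y || y || w && !w)
= w && w && !z && (!z || w) && (!y || y)   (complement / identity)
= w && !z && (!z || w) && (!y || y)   (idempotence)
= w && !z && (!y || y)   (absorption)
= w && !z   (complement / identity)
This depends on w, z, so it is not a constant.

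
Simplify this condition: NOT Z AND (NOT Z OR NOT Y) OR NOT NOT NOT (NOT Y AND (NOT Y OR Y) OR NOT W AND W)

NOT Z OR Y

NOT Z AND (NOT Z OR NOT Y) OR NOT NOT NOT (NOT Y AND (NOT Y OR Y) OR NOT W AND W)
= NOT Z AND (NOT Z OR NOT Y) OR NOT NOT NOT (NOT Y AND (NOT Y OR Y))   (complement / identity)
= NOT Z OR NOT NOT NOT (NOT Y AND (NOT Y OR Y))   (absorption)
= NOT Z OR NOT NOT NOT NOT Y   (complement / identity)
= NOT Z OR NOT NOT Y   (double negation)
= NOT Z OR Y   (double negation)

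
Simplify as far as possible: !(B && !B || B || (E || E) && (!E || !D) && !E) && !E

!(B && !B || B || (E || E) && (!E || !D) && !E) && !E
= !(B && !B || B || E && (!E || !D) && !E) && !E   [idempotence]
= !(B && !B || B || E && !E) && !E   [absorption]
= !(B || E && !E) && !E   [complement / identity]
= !B && !E   [complement / identity]

!B && !E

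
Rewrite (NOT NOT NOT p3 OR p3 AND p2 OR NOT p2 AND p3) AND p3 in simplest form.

(NOT NOT NOT p3 OR p3 AND p2 OR NOT p2 AND p3) AND p3
= (NOT p3 OR p3 AND p2 OR NOT p2 AND p3) AND p3   — double negation
= (NOT p3 OR p3) AND p3   — distribution
= p3   — complement / identity

p3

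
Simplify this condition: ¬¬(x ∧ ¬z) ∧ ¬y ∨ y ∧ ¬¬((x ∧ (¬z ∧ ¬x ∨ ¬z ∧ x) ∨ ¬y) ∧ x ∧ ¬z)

¬¬(x ∧ ¬z) ∧ ¬y ∨ y ∧ ¬¬((x ∧ (¬z ∧ ¬x ∨ ¬z ∧ x) ∨ ¬y) ∧ x ∧ ¬z)
= ¬¬(x ∧ ¬z) ∧ ¬y ∨ y ∧ ¬¬((x ∧ ¬z ∨ ¬y) ∧ x ∧ ¬z)
= ¬¬(x ∧ ¬z) ∧ ¬y ∨ y ∧ ¬¬(x ∧ ¬z)
= ¬¬(x ∧ ¬z)
= x ∧ ¬z

x ∧ ¬z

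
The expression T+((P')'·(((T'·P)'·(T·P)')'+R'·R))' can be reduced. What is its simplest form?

T+P'

T+((P')'·(((T'·P)'·(T·P)')'+R'·R))'
= T+((P')'·(T'·P+T·P+R'·R))'
= T+(P·(T'·P+T·P+R'·R))'
= T+(P·(T'·P+T·P))'
= T+(P·P)'
= T+P'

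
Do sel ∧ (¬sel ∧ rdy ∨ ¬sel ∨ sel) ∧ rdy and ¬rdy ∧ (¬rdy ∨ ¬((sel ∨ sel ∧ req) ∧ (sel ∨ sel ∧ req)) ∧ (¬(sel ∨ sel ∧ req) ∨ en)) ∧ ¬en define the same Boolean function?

No

E1: sel ∧ (¬sel ∧ rdy ∨ ¬sel ∨ sel) ∧ rdy
    = sel ∧ (¬sel ∨ sel) ∧ rdy   (absorption)
    = sel ∧ rdy   (complement / identity)
E2: ¬rdy ∧ (¬rdy ∨ ¬((sel ∨ sel ∧ req) ∧ (sel ∨ sel ∧ req)) ∧ (¬(sel ∨ sel ∧ req) ∨ en)) ∧ ¬en
    = ¬rdy ∧ (¬rdy ∨ ¬(sel ∨ sel ∧ req) ∧ (¬(sel ∨ sel ∧ req) ∨ en)) ∧ ¬en   (idempotence)
    = ¬rdy ∧ (¬rdy ∨ ¬(sel ∨ sel ∧ req)) ∧ ¬en   (absorption)
    = ¬rdy ∧ (¬rdy ∨ ¬sel) ∧ ¬en   (absorption)
    = ¬rdy ∧ ¬en   (absorption)
These differ: at en=0, rdy=0, req=0, sel=0, E1 = 0 but E2 = 1.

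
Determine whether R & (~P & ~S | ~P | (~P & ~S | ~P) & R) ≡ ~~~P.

No

E1: R & (~P & ~S | ~P | (~P & ~S | ~P) & R)
    = R & (~P & ~S | ~P)   [absorption]
    = R & ~P   [absorption]
E2: ~~~P
    = ~P   [double negation]
These differ: at P=0, R=0, S=0, E1 = 0 but E2 = 1.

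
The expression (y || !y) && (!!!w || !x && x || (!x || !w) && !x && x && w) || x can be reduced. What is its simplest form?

(y || !y) && (!!!w || !x && x || (!x || !w) && !x && x && w) || x
= (y || !y) && (!!!w || !x && x || !x && x && w) || x   [absorption]
= (y || !y) && (!!!w || !x && x) || x   [absorption]
= !!!w || !x && x || x   [complement / identity]
= !w || !x && x || x   [double negation]
= !w || x   [complement / identity]

!w || x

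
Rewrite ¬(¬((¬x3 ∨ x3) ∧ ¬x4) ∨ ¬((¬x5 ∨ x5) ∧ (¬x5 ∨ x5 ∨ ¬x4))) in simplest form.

¬(¬((¬x3 ∨ x3) ∧ ¬x4) ∨ ¬((¬x5 ∨ x5) ∧ (¬x5 ∨ x5 ∨ ¬x4)))
= ¬(¬((¬x3 ∨ x3) ∧ ¬x4) ∨ ¬(¬x5 ∨ x5))   [absorption]
= (¬x3 ∨ x3) ∧ ¬x4 ∧ (¬x5 ∨ x5)   [De Morgan]
= (¬x3 ∨ x3) ∧ ¬x4   [complement / identity]
= ¬x4   [complement / identity]

¬x4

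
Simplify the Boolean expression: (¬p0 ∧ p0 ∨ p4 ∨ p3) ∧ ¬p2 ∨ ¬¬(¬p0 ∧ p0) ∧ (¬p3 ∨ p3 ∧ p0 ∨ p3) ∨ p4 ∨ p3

p4 ∨ p3

(¬p0 ∧ p0 ∨ p4 ∨ p3) ∧ ¬p2 ∨ ¬¬(¬p0 ∧ p0) ∧ (¬p3 ∨ p3 ∧ p0 ∨ p3) ∨ p4 ∨ p3
= (¬p0 ∧ p0 ∨ p4 ∨ p3) ∧ ¬p2 ∨ ¬p0 ∧ p0 ∧ (¬p3 ∨ p3 ∧ p0 ∨ p3) ∨ p4 ∨ p3   [double negation]
= (¬p0 ∧ p0 ∨ p4 ∨ p3) ∧ ¬p2 ∨ ¬p0 ∧ p0 ∧ (¬p3 ∨ p3) ∨ p4 ∨ p3   [absorption]
= (¬p0 ∧ p0 ∨ p4 ∨ p3) ∧ ¬p2 ∨ ¬p0 ∧ p0 ∨ p4 ∨ p3   [complement / identity]
= ¬p0 ∧ p0 ∨ p4 ∨ p3   [absorption]
= p4 ∨ p3   [complement / identity]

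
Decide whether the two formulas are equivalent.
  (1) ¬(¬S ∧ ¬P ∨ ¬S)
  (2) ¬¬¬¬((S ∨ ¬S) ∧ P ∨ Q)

No

E1: ¬(¬S ∧ ¬P ∨ ¬S)
    = ¬¬S   — absorption
    = S   — double negation
E2: ¬¬¬¬((S ∨ ¬S) ∧ P ∨ Q)
    = ¬¬((S ∨ ¬S) ∧ P ∨ Q)   — double negation
    = (S ∨ ¬S) ∧ P ∨ Q   — double negation
    = P ∨ Q   — complement / identity
These differ: at P=0, Q=1, S=0, E1 = 0 but E2 = 1.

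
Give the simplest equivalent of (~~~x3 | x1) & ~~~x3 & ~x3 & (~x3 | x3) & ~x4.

~x3 & ~x4

(~~~x3 | x1) & ~~~x3 & ~x3 & (~x3 | x3) & ~x4
= ~~~x3 & ~x3 & (~x3 | x3) & ~x4   [absorption]
= ~~~x3 & ~x3 & ~x4   [complement / identity]
= ~x3 & ~x3 & ~x4   [double negation]
= ~x3 & ~x4   [idempotence]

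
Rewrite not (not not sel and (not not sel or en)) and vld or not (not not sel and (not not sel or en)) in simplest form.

not (not not sel and (not not sel or en)) and vld or not (not not sel and (not not sel or en))
= not (not not sel and (not not sel or en))   — absorption
= not not not sel   — absorption
= not sel   — double negation

not sel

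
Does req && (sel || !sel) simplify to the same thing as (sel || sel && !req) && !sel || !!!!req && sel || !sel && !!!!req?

Yes

E1: req && (sel || !sel)
    = req   [complement / identity]
E2: (sel || sel && !req) && !sel || !!!!req && sel || !sel && !!!!req
    = (sel || sel && !req) && !sel || !!!!req   [distribution]
    = (sel || sel && !req) && !sel || !!req   [double negation]
    = sel && !sel || !!req   [absorption]
    = sel && !sel || req   [double negation]
    = req   [complement / identity]
Both reduce to req, so they are equivalent.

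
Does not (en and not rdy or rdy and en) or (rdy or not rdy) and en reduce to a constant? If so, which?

not (en and not rdy or rdy and en) or (rdy or not rdy) and en
= not en or (rdy or not rdy) and en
= not en or en
= True

yes, True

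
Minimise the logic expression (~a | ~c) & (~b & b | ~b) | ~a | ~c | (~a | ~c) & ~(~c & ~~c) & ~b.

~a | ~c

(~a | ~c) & (~b & b | ~b) | ~a | ~c | (~a | ~c) & ~(~c & ~~c) & ~b
= (~a | ~c) & (~b & b | ~b) | ~a | ~c | (~a | ~c) & (c | ~c) & ~b
= (~a | ~c) & ~b | ~a | ~c | (~a | ~c) & (c | ~c) & ~b
= ~a | ~c | (~a | ~c) & (c | ~c) & ~b
= ~a | ~c | (~a | ~c) & ~b
= ~a | ~c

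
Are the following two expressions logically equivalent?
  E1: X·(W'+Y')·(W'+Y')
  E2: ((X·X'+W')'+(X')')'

No

E1: X·(W'+Y')·(W'+Y')
    = X·(W'+Y')
E2: ((X·X'+W')'+(X')')'
    = ((W')'+(X')')'
    = W'·X'
These differ: at W=0, X=1, Y=0, E1 = 1 but E2 = 0.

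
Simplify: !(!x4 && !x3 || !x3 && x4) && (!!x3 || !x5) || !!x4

x3 || x4

!(!x4 && !x3 || !x3 && x4) && (!!x3 || !x5) || !!x4
= !(!x4 && !x3 || !x3 && x4) && (!!x3 || !x5) || x4   — double negation
= !!x3 && (!!x3 || !x5) || x4   — distribution
= !!x3 || x4   — absorption
= x3 || x4   — double negation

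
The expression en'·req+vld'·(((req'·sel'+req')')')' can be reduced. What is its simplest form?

(en'+vld')·req

en'·req+vld'·(((req'·sel'+req')')')'
= en'·req+vld'·(((req')')')'
= en'·req+vld'·(req')'
= en'·req+vld'·req
= (en'+vld')·req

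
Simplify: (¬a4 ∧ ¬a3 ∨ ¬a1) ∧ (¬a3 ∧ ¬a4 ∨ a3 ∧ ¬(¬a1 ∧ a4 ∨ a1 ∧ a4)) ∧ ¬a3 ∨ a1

(¬a4 ∧ ¬a3 ∨ ¬a1) ∧ (¬a3 ∧ ¬a4 ∨ a3 ∧ ¬(¬a1 ∧ a4 ∨ a1 ∧ a4)) ∧ ¬a3 ∨ a1
= (¬a4 ∧ ¬a3 ∨ ¬a1) ∧ (¬a3 ∧ ¬a4 ∨ a3 ∧ ¬a4) ∧ ¬a3 ∨ a1
= (¬a4 ∧ ¬a3 ∨ ¬a1) ∧ ¬a4 ∧ ¬a3 ∨ a1
= ¬a4 ∧ ¬a3 ∨ a1

¬a4 ∧ ¬a3 ∨ a1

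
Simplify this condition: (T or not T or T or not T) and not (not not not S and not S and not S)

(T or not T or T or not T) and not (not not not S and not S and not S)
= (T or not T or T or not T) and not (not not not S and not S)   — idempotence
= (T or not T) and not (not not not S and not S)   — idempotence
= not (not not not S and not S)   — complement / identity
= not (not S and not S)   — double negation
= not not S   — idempotence
= S   — double negation

S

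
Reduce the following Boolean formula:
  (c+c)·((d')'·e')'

(c+c)·((d')'·e')'
= (c+c)·(d'+e)
= c·(d'+e)

c·(d'+e)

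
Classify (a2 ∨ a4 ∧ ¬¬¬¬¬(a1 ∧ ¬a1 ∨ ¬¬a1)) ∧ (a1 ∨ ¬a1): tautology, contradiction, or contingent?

contingent

(a2 ∨ a4 ∧ ¬¬¬¬¬(a1 ∧ ¬a1 ∨ ¬¬a1)) ∧ (a1 ∨ ¬a1)
= (a2 ∨ a4 ∧ ¬¬¬(a1 ∧ ¬a1 ∨ ¬¬a1)) ∧ (a1 ∨ ¬a1)
= (a2 ∨ a4 ∧ ¬¬¬¬¬a1) ∧ (a1 ∨ ¬a1)
= a2 ∨ a4 ∧ ¬¬¬¬¬a1
= a2 ∨ a4 ∧ ¬¬¬a1
= a2 ∨ a4 ∧ ¬a1
This depends on a1, a2, a4, so it is not a constant.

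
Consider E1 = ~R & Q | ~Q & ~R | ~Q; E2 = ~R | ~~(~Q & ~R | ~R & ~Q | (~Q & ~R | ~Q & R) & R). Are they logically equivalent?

E1: ~R & Q | ~Q & ~R | ~Q
    = ~R | ~Q   (distribution)
E2: ~R | ~~(~Q & ~R | ~R & ~Q | (~Q & ~R | ~Q & R) & R)
    = ~R | ~~(~Q & ~R | ~R & ~Q | ~Q & R)   (distribution)
    = ~R | ~~(~Q & ~R | ~Q)   (distribution)
    = ~R | ~~~Q   (absorption)
    = ~R | ~Q   (double negation)
Both reduce to ~R | ~Q, so they are equivalent.

Yes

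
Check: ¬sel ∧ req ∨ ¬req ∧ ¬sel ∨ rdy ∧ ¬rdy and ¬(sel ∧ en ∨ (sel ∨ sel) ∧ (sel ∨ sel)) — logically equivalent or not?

Yes

E1: ¬sel ∧ req ∨ ¬req ∧ ¬sel ∨ rdy ∧ ¬rdy
    = ¬sel ∧ req ∨ ¬req ∧ ¬sel   (complement / identity)
    = ¬sel   (distribution)
E2: ¬(sel ∧ en ∨ (sel ∨ sel) ∧ (sel ∨ sel))
    = ¬(sel ∧ en ∨ sel ∨ sel)   (idempotence)
    = ¬(sel ∧ en ∨ sel)   (idempotence)
    = ¬sel   (absorption)
Both reduce to ¬sel, so they are equivalent.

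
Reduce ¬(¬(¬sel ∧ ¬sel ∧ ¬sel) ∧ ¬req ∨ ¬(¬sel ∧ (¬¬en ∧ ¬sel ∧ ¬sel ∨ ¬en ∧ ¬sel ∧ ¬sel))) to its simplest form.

¬(¬(¬sel ∧ ¬sel ∧ ¬sel) ∧ ¬req ∨ ¬(¬sel ∧ (¬¬en ∧ ¬sel ∧ ¬sel ∨ ¬en ∧ ¬sel ∧ ¬sel)))
= ¬(¬(¬sel ∧ ¬sel ∧ ¬sel) ∧ ¬req ∨ ¬(¬sel ∧ (en ∧ ¬sel ∧ ¬sel ∨ ¬en ∧ ¬sel ∧ ¬sel)))   [double negation]
= ¬(¬(¬sel ∧ ¬sel ∧ ¬sel) ∧ ¬req ∨ ¬(¬sel ∧ ¬sel ∧ ¬sel))   [distribution]
= ¬¬(¬sel ∧ ¬sel ∧ ¬sel)   [absorption]
= ¬sel ∧ ¬sel ∧ ¬sel   [double negation]
= ¬sel ∧ ¬sel   [idempotence]
= ¬sel   [idempotence]

¬sel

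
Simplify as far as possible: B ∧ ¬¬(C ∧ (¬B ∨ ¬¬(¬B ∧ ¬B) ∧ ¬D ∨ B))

B ∧ C

B ∧ ¬¬(C ∧ (¬B ∨ ¬¬(¬B ∧ ¬B) ∧ ¬D ∨ B))
= B ∧ ¬¬(C ∧ (¬B ∨ ¬(B ∨ B) ∧ ¬D ∨ B))
= B ∧ ¬¬(C ∧ (¬B ∨ ¬B ∧ ¬D ∨ B))
= B ∧ ¬¬(C ∧ (¬B ∨ B))
= B ∧ C ∧ (¬B ∨ B)
= B ∧ C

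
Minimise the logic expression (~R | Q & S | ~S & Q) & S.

(~R | Q & S | ~S & Q) & S
= (~R | Q & (S | ~S)) & S   (distribution)
= (~R | Q) & S   (complement / identity)

(~R | Q) & S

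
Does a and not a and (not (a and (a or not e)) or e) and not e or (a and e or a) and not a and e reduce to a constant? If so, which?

yes, False

a and not a and (not (a and (a or not e)) or e) and not e or (a and e or a) and not a and e
= a and not a and (not (a and (a or not e)) or e) and not e or a and not a and e
= a and not a and (not a or e) and not e or a and not a and e
= a and not a and not e or a and not a and e
= a and not a
= False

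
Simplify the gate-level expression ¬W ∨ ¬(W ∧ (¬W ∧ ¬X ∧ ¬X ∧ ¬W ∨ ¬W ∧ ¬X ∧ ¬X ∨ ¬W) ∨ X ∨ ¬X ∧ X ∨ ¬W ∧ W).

¬W ∨ ¬(W ∧ (¬W ∧ ¬X ∧ ¬X ∧ ¬W ∨ ¬W ∧ ¬X ∧ ¬X ∨ ¬W) ∨ X ∨ ¬X ∧ X ∨ ¬W ∧ W)
= ¬W ∨ ¬(W ∧ (¬W ∧ ¬X ∧ ¬X ∨ ¬W) ∨ X ∨ ¬X ∧ X ∨ ¬W ∧ W)   [absorption]
= ¬W ∨ ¬(W ∧ (¬W ∧ ¬X ∨ ¬W) ∨ X ∨ ¬X ∧ X ∨ ¬W ∧ W)   [idempotence]
= ¬W ∨ ¬(W ∧ ¬W ∨ X ∨ ¬X ∧ X ∨ ¬W ∧ W)   [absorption]
= ¬W ∨ ¬(X ∨ ¬X ∧ X ∨ ¬W ∧ W)   [complement / identity]
= ¬W ∨ ¬(X ∨ ¬X ∧ X)   [complement / identity]
= ¬W ∨ ¬X   [complement / identity]

¬W ∨ ¬X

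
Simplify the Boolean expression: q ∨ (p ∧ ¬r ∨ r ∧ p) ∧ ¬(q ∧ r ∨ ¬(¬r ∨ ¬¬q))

q ∨ p ∧ ¬r

q ∨ (p ∧ ¬r ∨ r ∧ p) ∧ ¬(q ∧ r ∨ ¬(¬r ∨ ¬¬q))
= q ∨ (p ∧ ¬r ∨ r ∧ p) ∧ ¬(q ∧ r ∨ r ∧ ¬q)   (De Morgan)
= q ∨ (p ∧ ¬r ∨ r ∧ p) ∧ ¬r   (distribution)
= q ∨ p ∧ ¬r   (distribution)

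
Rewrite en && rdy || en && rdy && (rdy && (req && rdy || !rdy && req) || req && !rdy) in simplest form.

en && rdy

en && rdy || en && rdy && (rdy && (req && rdy || !rdy && req) || req && !rdy)
= en && rdy || en && rdy && (rdy && req || req && !rdy)   [distribution]
= en && rdy || en && rdy && req   [distribution]
= en && rdy   [absorption]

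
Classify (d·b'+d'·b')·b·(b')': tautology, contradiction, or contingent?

(d·b'+d'·b')·b·(b')'
= b'·b·(b')'   (distribution)
= b'·b·b   (double negation)
= b'·b   (idempotence)
= 0   (complement)

contradiction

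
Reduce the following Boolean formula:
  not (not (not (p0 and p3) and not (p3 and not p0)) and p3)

not (not (not (p0 and p3) and not (p3 and not p0)) and p3)
= not ((p0 and p3 or p3 and not p0) and p3)   [De Morgan]
= not (p3 and p3)   [distribution]
= not p3   [idempotence]

not p3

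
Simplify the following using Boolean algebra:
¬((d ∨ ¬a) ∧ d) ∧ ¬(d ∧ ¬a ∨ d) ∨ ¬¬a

¬d ∨ a

¬((d ∨ ¬a) ∧ d) ∧ ¬(d ∧ ¬a ∨ d) ∨ ¬¬a
= ¬d ∧ ¬(d ∧ ¬a ∨ d) ∨ ¬¬a   — absorption
= ¬d ∧ ¬d ∨ ¬¬a   — absorption
= ¬d ∧ ¬d ∨ a   — double negation
= ¬d ∨ a   — idempotence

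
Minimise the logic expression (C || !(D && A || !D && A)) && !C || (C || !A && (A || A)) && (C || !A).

(C || !(D && A || !D && A)) && !C || (C || !A && (A || A)) && (C || !A)
= (C || !(D && A || !D && A)) && !C || (C || !A && A) && (C || !A)
= (C || !A) && !C || (C || !A && A) && (C || !A)
= (C || !A) && !C || C && (C || !A)
= C || !A

C || !A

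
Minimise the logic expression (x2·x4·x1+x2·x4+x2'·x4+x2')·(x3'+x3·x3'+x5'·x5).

(x4+x2')·x3'

(x2·x4·x1+x2·x4+x2'·x4+x2')·(x3'+x3·x3'+x5'·x5)
= (x2·x4+x2'·x4+x2')·(x3'+x3·x3'+x5'·x5)   (absorption)
= (x4+x2')·(x3'+x3·x3'+x5'·x5)   (distribution)
= (x4+x2')·(x3'+x3·x3')   (complement / identity)
= (x4+x2')·x3'   (complement / identity)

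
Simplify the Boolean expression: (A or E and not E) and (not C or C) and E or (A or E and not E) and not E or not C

(A or E and not E) and (not C or C) and E or (A or E and not E) and not E or not C
= (A or E and not E) and E or (A or E and not E) and not E or not C   (complement / identity)
= A or E and not E or not C   (distribution)
= A or not C   (complement / identity)

A or not C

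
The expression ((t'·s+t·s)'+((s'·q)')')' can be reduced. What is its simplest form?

((t'·s+t·s)'+((s'·q)')')'
= (s'+((s'·q)')')'   [distribution]
= (s'+s'·q)'   [double negation]
= (s')'   [absorption]
= s   [double negation]

s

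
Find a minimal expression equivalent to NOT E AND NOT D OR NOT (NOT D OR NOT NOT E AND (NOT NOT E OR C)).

NOT E

NOT E AND NOT D OR NOT (NOT D OR NOT NOT E AND (NOT NOT E OR C))
= NOT E AND NOT D OR NOT (NOT D OR NOT NOT E)   — absorption
= NOT E AND NOT D OR D AND NOT E   — De Morgan
= NOT E   — distribution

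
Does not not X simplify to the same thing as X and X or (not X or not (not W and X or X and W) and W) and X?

Yes

E1: not not X
    = X   [double negation]
E2: X and X or (not X or not (not W and X or X and W) and W) and X
    = X and X or (not X or not X and W) and X   [distribution]
    = X and X or not X and X   [absorption]
    = X   [distribution]
Both reduce to X, so they are equivalent.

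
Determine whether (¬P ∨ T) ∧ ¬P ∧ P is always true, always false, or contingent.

always false

(¬P ∨ T) ∧ ¬P ∧ P
= ¬P ∧ P   (absorption)
= False   (complement)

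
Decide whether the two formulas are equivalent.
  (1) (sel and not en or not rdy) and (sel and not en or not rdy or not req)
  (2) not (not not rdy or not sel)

E1: (sel and not en or not rdy) and (sel and not en or not rdy or not req)
    = sel and not en or not rdy   [absorption]
E2: not (not not rdy or not sel)
    = not rdy and sel   [De Morgan]
These differ: at en=0, rdy=0, req=0, sel=0, E1 = 1 but E2 = 0.

No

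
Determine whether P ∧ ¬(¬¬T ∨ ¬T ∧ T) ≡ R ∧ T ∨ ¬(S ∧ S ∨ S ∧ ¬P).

E1: P ∧ ¬(¬¬T ∨ ¬T ∧ T)
    = P ∧ ¬¬¬T   (complement / identity)
    = P ∧ ¬T   (double negation)
E2: R ∧ T ∨ ¬(S ∧ S ∨ S ∧ ¬P)
    = R ∧ T ∨ ¬((S ∨ ¬P) ∧ S)   (distribution)
    = R ∧ T ∨ ¬S   (absorption)
These differ: at P=0, R=1, S=0, T=0, E1 = 0 but E2 = 1.

No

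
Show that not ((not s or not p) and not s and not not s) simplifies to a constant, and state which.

not ((not s or not p) and not s and not not s)
= not (not s and not not s)   — absorption
= s or not s   — De Morgan
= True   — complement

True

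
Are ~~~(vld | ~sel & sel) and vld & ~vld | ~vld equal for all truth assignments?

Yes

E1: ~~~(vld | ~sel & sel)
    = ~~~vld   [complement / identity]
    = ~vld   [double negation]
E2: vld & ~vld | ~vld
    = ~vld   [complement / identity]
Both reduce to ~vld, so they are equivalent.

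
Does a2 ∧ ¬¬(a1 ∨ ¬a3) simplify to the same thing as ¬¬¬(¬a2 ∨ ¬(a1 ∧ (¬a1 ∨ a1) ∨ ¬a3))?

Yes

E1: a2 ∧ ¬¬(a1 ∨ ¬a3)
    = a2 ∧ (a1 ∨ ¬a3)   (double negation)
E2: ¬¬¬(¬a2 ∨ ¬(a1 ∧ (¬a1 ∨ a1) ∨ ¬a3))
    = ¬¬(a2 ∧ (a1 ∧ (¬a1 ∨ a1) ∨ ¬a3))   (De Morgan)
    = a2 ∧ (a1 ∧ (¬a1 ∨ a1) ∨ ¬a3)   (double negation)
    = a2 ∧ (a1 ∨ ¬a3)   (complement / identity)
Both reduce to a2 ∧ (a1 ∨ ¬a3), so they are equivalent.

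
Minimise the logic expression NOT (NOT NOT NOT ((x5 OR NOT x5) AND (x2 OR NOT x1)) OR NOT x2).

NOT (NOT NOT NOT ((x5 OR NOT x5) AND (x2 OR NOT x1)) OR NOT x2)
= NOT (NOT NOT NOT (x2 OR NOT x1) OR NOT x2)
= NOT (NOT (x2 OR NOT x1) OR NOT x2)
= (x2 OR NOT x1) AND x2
= x2

x2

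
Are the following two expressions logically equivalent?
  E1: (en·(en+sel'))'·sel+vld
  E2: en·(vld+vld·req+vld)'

No

E1: (en·(en+sel'))'·sel+vld
    = en'·sel+vld
E2: en·(vld+vld·req+vld)'
    = en·(vld+vld)'
    = en·vld'
These differ: at en=0, req=0, sel=1, vld=1, E1 = 1 but E2 = 0.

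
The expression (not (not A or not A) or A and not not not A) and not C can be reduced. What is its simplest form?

(not (not A or not A) or A and not not not A) and not C
= (A and A or A and not not not A) and not C   [De Morgan]
= (A and A or A and not A) and not C   [double negation]
= A and not C   [distribution]

A and not C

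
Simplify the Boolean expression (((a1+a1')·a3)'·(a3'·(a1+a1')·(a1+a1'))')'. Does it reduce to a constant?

1

(((a1+a1')·a3)'·(a3'·(a1+a1')·(a1+a1'))')'
= (((a1+a1')·a3)'·(a3'·(a1+a1'))')'
= (a1+a1')·a3+a3'·(a1+a1')
= a1+a1'
= 1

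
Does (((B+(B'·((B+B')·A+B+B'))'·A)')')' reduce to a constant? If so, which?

(((B+(B'·((B+B')·A+B+B'))'·A)')')'
= (((B+(B'·(B+B'))'·A)')')'   [absorption]
= (B+(B'·(B+B'))'·A)'   [double negation]
= (B+(B')'·A)'   [complement / identity]
= (B+B·A)'   [double negation]
= B'   [absorption]
This depends on B, so it is not a constant.

no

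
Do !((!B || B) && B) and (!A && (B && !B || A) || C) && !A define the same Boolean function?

E1: !((!B || B) && B)
    = !B
E2: (!A && (B && !B || A) || C) && !A
    = (!A && A || C) && !A
    = C && !A
These differ: at A=1, B=0, C=1, E1 = 1 but E2 = 0.

No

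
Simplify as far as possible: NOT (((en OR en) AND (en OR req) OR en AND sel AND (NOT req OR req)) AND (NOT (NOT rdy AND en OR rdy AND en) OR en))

NOT (((en OR en) AND (en OR req) OR en AND sel AND (NOT req OR req)) AND (NOT (NOT rdy AND en OR rdy AND en) OR en))
= NOT (((en OR en) AND (en OR req) OR en AND sel) AND (NOT (NOT rdy AND en OR rdy AND en) OR en))   [complement / identity]
= NOT ((en OR en AND req OR en AND sel) AND (NOT (NOT rdy AND en OR rdy AND en) OR en))   [distribution]
= NOT ((en OR en AND req OR en AND sel) AND (NOT en OR en))   [distribution]
= NOT (en OR en AND req OR en AND sel)   [complement / identity]
= NOT (en OR en AND sel)   [absorption]
= NOT en   [absorption]

NOT en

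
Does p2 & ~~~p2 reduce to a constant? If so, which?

yes, False

p2 & ~~~p2
= p2 & ~p2   [double negation]
= 0   [complement]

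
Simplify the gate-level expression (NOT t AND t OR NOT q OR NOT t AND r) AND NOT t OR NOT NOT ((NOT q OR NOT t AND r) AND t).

NOT q OR NOT t AND r

(NOT t AND t OR NOT q OR NOT t AND r) AND NOT t OR NOT NOT ((NOT q OR NOT t AND r) AND t)
= (NOT q OR NOT t AND r) AND NOT t OR NOT NOT ((NOT q OR NOT t AND r) AND t)   [complement / identity]
= (NOT q OR NOT t AND r) AND NOT t OR (NOT q OR NOT t AND r) AND t   [double negation]
= NOT q OR NOT t AND r   [distribution]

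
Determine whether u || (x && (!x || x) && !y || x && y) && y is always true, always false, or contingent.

contingent

u || (x && (!x || x) && !y || x && y) && y
= u || (x && !y || x && y) && y   [complement / identity]
= u || x && y   [distribution]
This depends on u, x, y, so it is not a constant.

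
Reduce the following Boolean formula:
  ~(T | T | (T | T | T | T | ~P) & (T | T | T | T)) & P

~(T | T | (T | T | T | T | ~P) & (T | T | T | T)) & P
= ~(T | T | T | T | T | T) & P
= ~(T | T | T | T) & P
= ~(T | T) & P
= ~T & P

~T & P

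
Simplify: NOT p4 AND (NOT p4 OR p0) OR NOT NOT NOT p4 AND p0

NOT p4 AND (NOT p4 OR p0) OR NOT NOT NOT p4 AND p0
= NOT p4 OR NOT NOT NOT p4 AND p0   (absorption)
= NOT p4 OR NOT p4 AND p0   (double negation)
= NOT p4   (absorption)

NOT p4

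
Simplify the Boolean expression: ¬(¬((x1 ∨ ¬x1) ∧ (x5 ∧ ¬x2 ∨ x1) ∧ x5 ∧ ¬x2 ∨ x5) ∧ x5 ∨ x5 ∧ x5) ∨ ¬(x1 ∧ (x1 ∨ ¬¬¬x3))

¬x5 ∨ ¬x1

¬(¬((x1 ∨ ¬x1) ∧ (x5 ∧ ¬x2 ∨ x1) ∧ x5 ∧ ¬x2 ∨ x5) ∧ x5 ∨ x5 ∧ x5) ∨ ¬(x1 ∧ (x1 ∨ ¬¬¬x3))
= ¬(¬((x5 ∧ ¬x2 ∨ x1) ∧ x5 ∧ ¬x2 ∨ x5) ∧ x5 ∨ x5 ∧ x5) ∨ ¬(x1 ∧ (x1 ∨ ¬¬¬x3))   — complement / identity
= ¬(¬(x5 ∧ ¬x2 ∨ x5) ∧ x5 ∨ x5 ∧ x5) ∨ ¬(x1 ∧ (x1 ∨ ¬¬¬x3))   — absorption
= ¬(¬x5 ∧ x5 ∨ x5 ∧ x5) ∨ ¬(x1 ∧ (x1 ∨ ¬¬¬x3))   — absorption
= ¬(¬x5 ∧ x5 ∨ x5 ∧ x5) ∨ ¬(x1 ∧ (x1 ∨ ¬x3))   — double negation
= ¬x5 ∨ ¬(x1 ∧ (x1 ∨ ¬x3))   — distribution
= ¬x5 ∨ ¬x1   — absorption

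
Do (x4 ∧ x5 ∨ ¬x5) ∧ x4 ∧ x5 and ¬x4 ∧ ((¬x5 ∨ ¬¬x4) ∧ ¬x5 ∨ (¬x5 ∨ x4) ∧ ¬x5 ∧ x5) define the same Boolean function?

E1: (x4 ∧ x5 ∨ ¬x5) ∧ x4 ∧ x5
    = x4 ∧ x5
E2: ¬x4 ∧ ((¬x5 ∨ ¬¬x4) ∧ ¬x5 ∨ (¬x5 ∨ x4) ∧ ¬x5 ∧ x5)
    = ¬x4 ∧ ((¬x5 ∨ x4) ∧ ¬x5 ∨ (¬x5 ∨ x4) ∧ ¬x5 ∧ x5)
    = ¬x4 ∧ (¬x5 ∨ x4) ∧ ¬x5
    = ¬x4 ∧ ¬x5
These differ: at x4=0, x5=0, E1 = 0 but E2 = 1.

No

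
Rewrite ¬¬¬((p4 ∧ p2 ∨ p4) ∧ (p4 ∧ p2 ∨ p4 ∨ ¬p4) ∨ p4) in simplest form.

¬¬¬((p4 ∧ p2 ∨ p4) ∧ (p4 ∧ p2 ∨ p4 ∨ ¬p4) ∨ p4)
= ¬¬¬(p4 ∧ p2 ∨ p4 ∨ p4)   [absorption]
= ¬¬¬(p4 ∨ p4)   [absorption]
= ¬¬¬p4   [idempotence]
= ¬p4   [double negation]

¬p4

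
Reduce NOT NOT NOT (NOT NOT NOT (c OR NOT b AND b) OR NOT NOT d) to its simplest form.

c AND NOT d

NOT NOT NOT (NOT NOT NOT (c OR NOT b AND b) OR NOT NOT d)
= NOT (NOT NOT NOT (c OR NOT b AND b) OR NOT NOT d)   (double negation)
= NOT NOT (c OR NOT b AND b) AND NOT d   (De Morgan)
= (c OR NOT b AND b) AND NOT d   (double negation)
= c AND NOT d   (complement / identity)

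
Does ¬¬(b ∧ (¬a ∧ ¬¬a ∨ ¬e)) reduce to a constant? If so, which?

¬¬(b ∧ (¬a ∧ ¬¬a ∨ ¬e))
= b ∧ (¬a ∧ ¬¬a ∨ ¬e)   [double negation]
= b ∧ (¬a ∧ a ∨ ¬e)   [double negation]
= b ∧ ¬e   [complement / identity]
This depends on b, e, so it is not a constant.

no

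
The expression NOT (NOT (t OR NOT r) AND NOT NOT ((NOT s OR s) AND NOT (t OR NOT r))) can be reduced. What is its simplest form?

t OR NOT r

NOT (NOT (t OR NOT r) AND NOT NOT ((NOT s OR s) AND NOT (t OR NOT r)))
= NOT (NOT (t OR NOT r) AND (NOT s OR s) AND NOT (t OR NOT r))   [double negation]
= NOT (NOT (t OR NOT r) AND NOT (t OR NOT r))   [complement / identity]
= NOT NOT (t OR NOT r)   [idempotence]
= t OR NOT r   [double negation]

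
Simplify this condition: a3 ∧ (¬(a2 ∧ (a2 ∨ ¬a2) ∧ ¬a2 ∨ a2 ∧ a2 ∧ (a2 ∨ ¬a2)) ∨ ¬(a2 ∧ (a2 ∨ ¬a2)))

a3 ∧ ¬a2

a3 ∧ (¬(a2 ∧ (a2 ∨ ¬a2) ∧ ¬a2 ∨ a2 ∧ a2 ∧ (a2 ∨ ¬a2)) ∨ ¬(a2 ∧ (a2 ∨ ¬a2)))
= a3 ∧ (¬(a2 ∧ (a2 ∨ ¬a2)) ∨ ¬(a2 ∧ (a2 ∨ ¬a2)))   [distribution]
= a3 ∧ ¬(a2 ∧ (a2 ∨ ¬a2))   [idempotence]
= a3 ∧ ¬a2   [complement / identity]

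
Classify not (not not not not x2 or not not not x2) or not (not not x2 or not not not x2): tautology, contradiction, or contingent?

contradiction

not (not not not not x2 or not not not x2) or not (not not x2 or not not not x2)
= not (not not x2 or not not not x2) or not (not not x2 or not not not x2)
= not (not not x2 or not not not x2)
= not (not not x2 or not x2)
= not x2 and x2
= False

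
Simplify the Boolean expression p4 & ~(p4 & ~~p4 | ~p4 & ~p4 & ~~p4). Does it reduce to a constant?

0

p4 & ~(p4 & ~~p4 | ~p4 & ~p4 & ~~p4)
= p4 & ~(p4 & ~~p4 | ~p4 & ~~p4)   [idempotence]
= p4 & ~~~p4   [distribution]
= p4 & ~p4   [double negation]
= 0   [complement]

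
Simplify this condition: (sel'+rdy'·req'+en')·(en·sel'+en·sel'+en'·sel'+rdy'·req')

(sel'+rdy'·req'+en')·(en·sel'+en·sel'+en'·sel'+rdy'·req')
= (sel'+rdy'·req'+en')·(en·sel'+en'·sel'+rdy'·req')   — idempotence
= (sel'+rdy'·req'+en')·(sel'+rdy'·req')   — distribution
= sel'+rdy'·req'   — absorption

sel'+rdy'·req'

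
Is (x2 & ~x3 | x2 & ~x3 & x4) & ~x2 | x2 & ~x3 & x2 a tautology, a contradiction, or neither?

neither

(x2 & ~x3 | x2 & ~x3 & x4) & ~x2 | x2 & ~x3 & x2
= x2 & ~x3 & ~x2 | x2 & ~x3 & x2
= x2 & ~x3
This depends on x2, x3, so it is not a constant.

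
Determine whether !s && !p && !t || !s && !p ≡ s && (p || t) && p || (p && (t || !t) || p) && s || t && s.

E1: !s && !p && !t || !s && !p
    = !s && !p
E2: s && (p || t) && p || (p && (t || !t) || p) && s || t && s
    = s && (p || t) && p || (p || p) && s || t && s
    = s && (p || t) && p || p && s || t && s
    = s && (p || t) && p || s && (p || t)
    = s && (p || t)
These differ: at p=0, s=1, t=1, E1 = 0 but E2 = 1.

No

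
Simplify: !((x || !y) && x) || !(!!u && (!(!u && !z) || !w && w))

!x || !u

!((x || !y) && x) || !(!!u && (!(!u && !z) || !w && w))
= !x || !(!!u && (!(!u && !z) || !w && w))   — absorption
= !x || !(!!u && !(!u && !z))   — complement / identity
= !x || !u || !u && !z   — De Morgan
= !x || !u   — absorption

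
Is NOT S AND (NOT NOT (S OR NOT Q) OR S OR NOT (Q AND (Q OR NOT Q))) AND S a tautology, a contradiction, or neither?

contradiction

NOT S AND (NOT NOT (S OR NOT Q) OR S OR NOT (Q AND (Q OR NOT Q))) AND S
= NOT S AND (S OR NOT Q OR S OR NOT (Q AND (Q OR NOT Q))) AND S   [double negation]
= NOT S AND (S OR NOT Q OR S OR NOT Q) AND S   [complement / identity]
= NOT S AND (S OR NOT Q) AND S   [idempotence]
= NOT S AND S   [absorption]
= FALSE   [complement]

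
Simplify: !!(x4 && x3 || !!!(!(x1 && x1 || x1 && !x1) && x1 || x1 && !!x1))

!!(x4 && x3 || !!!(!(x1 && x1 || x1 && !x1) && x1 || x1 && !!x1))
= !!(x4 && x3 || !!!(!x1 && x1 || x1 && !!x1))   (distribution)
= !!(x4 && x3 || !!!(!x1 && x1 || x1 && x1))   (double negation)
= x4 && x3 || !!!(!x1 && x1 || x1 && x1)   (double negation)
= x4 && x3 || !!!x1   (distribution)
= x4 && x3 || !x1   (double negation)

x4 && x3 || !x1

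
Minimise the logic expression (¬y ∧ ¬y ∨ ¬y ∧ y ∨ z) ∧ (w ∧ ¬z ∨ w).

(¬y ∧ ¬y ∨ ¬y ∧ y ∨ z) ∧ (w ∧ ¬z ∨ w)
= (¬y ∨ z) ∧ (w ∧ ¬z ∨ w)   [distribution]
= (¬y ∨ z) ∧ w   [absorption]

(¬y ∨ z) ∧ w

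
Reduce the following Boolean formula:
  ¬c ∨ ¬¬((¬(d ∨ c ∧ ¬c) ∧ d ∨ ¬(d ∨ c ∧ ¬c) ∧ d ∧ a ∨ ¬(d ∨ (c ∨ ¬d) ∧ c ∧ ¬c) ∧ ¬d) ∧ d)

¬c ∨ ¬¬((¬(d ∨ c ∧ ¬c) ∧ d ∨ ¬(d ∨ c ∧ ¬c) ∧ d ∧ a ∨ ¬(d ∨ (c ∨ ¬d) ∧ c ∧ ¬c) ∧ ¬d) ∧ d)
= ¬c ∨ ¬¬((¬(d ∨ c ∧ ¬c) ∧ d ∨ ¬(d ∨ c ∧ ¬c) ∧ d ∧ a ∨ ¬(d ∨ c ∧ ¬c) ∧ ¬d) ∧ d)   — absorption
= ¬c ∨ ¬¬((¬(d ∨ c ∧ ¬c) ∧ d ∨ ¬(d ∨ c ∧ ¬c) ∧ ¬d) ∧ d)   — absorption
= ¬c ∨ ¬¬(¬(d ∨ c ∧ ¬c) ∧ d)   — distribution
= ¬c ∨ ¬(d ∨ c ∧ ¬c) ∧ d   — double negation
= ¬c ∨ ¬d ∧ d   — complement / identity
= ¬c   — complement / identity

¬c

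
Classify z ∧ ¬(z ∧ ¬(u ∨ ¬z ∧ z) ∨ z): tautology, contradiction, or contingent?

z ∧ ¬(z ∧ ¬(u ∨ ¬z ∧ z) ∨ z)
= z ∧ ¬(z ∧ ¬u ∨ z)   [complement / identity]
= z ∧ ¬z   [absorption]
= False   [complement]

contradiction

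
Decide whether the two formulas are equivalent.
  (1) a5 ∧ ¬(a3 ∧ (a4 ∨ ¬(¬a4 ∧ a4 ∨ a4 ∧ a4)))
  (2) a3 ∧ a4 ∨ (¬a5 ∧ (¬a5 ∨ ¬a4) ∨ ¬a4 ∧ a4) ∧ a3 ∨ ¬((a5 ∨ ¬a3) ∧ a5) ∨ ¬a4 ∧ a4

No

E1: a5 ∧ ¬(a3 ∧ (a4 ∨ ¬(¬a4 ∧ a4 ∨ a4 ∧ a4)))
    = a5 ∧ ¬(a3 ∧ (a4 ∨ ¬a4))   (distribution)
    = a5 ∧ ¬a3   (complement / identity)
E2: a3 ∧ a4 ∨ (¬a5 ∧ (¬a5 ∨ ¬a4) ∨ ¬a4 ∧ a4) ∧ a3 ∨ ¬((a5 ∨ ¬a3) ∧ a5) ∨ ¬a4 ∧ a4
    = a3 ∧ a4 ∨ (¬a5 ∨ ¬a4 ∧ a4) ∧ a3 ∨ ¬((a5 ∨ ¬a3) ∧ a5) ∨ ¬a4 ∧ a4   (absorption)
    = a3 ∧ a4 ∨ (¬a5 ∨ ¬a4 ∧ a4) ∧ a3 ∨ ¬a5 ∨ ¬a4 ∧ a4   (absorption)
    = a3 ∧ a4 ∨ ¬a5 ∨ ¬a4 ∧ a4   (absorption)
    = a3 ∧ a4 ∨ ¬a5   (complement / identity)
These differ: at a3=1, a4=1, a5=0, E1 = 0 but E2 = 1.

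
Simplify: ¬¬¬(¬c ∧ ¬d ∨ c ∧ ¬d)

d

¬¬¬(¬c ∧ ¬d ∨ c ∧ ¬d)
= ¬¬¬¬d   (distribution)
= ¬¬d   (double negation)
= d   (double negation)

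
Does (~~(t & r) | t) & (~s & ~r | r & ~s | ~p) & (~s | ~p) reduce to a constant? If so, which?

(~~(t & r) | t) & (~s & ~r | r & ~s | ~p) & (~s | ~p)
= (t & r | t) & (~s & ~r | r & ~s | ~p) & (~s | ~p)
= t & (~s & ~r | r & ~s | ~p) & (~s | ~p)
= t & (~s | ~p) & (~s | ~p)
= t & (~s | ~p)
This depends on p, s, t, so it is not a constant.

no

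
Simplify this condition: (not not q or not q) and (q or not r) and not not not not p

(not not q or not q) and (q or not r) and not not not not p
= (q or not q) and (q or not r) and not not not not p   — double negation
= (q or not r) and not not not not p   — complement / identity
= (q or not r) and not not p   — double negation
= (q or not r) and p   — double negation

(q or not r) and p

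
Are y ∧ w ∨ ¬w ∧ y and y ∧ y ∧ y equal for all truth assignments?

E1: y ∧ w ∨ ¬w ∧ y
    = y
E2: y ∧ y ∧ y
    = y ∧ y
    = y
Both reduce to y, so they are equivalent.

Yes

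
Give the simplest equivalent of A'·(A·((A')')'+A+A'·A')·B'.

A'·(A·((A')')'+A+A'·A')·B'
= A'·(A·((A')')'+A+A')·B'   (idempotence)
= A'·(A·A'+A+A')·B'   (double negation)
= A'·(A+A')·B'   (complement / identity)
= A'·B'   (complement / identity)

A'·B'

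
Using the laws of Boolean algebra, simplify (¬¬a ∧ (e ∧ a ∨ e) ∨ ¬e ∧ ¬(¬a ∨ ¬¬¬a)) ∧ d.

a ∧ d

(¬¬a ∧ (e ∧ a ∨ e) ∨ ¬e ∧ ¬(¬a ∨ ¬¬¬a)) ∧ d
= (¬¬a ∧ (e ∧ a ∨ e) ∨ ¬e ∧ ¬(¬a ∨ ¬a)) ∧ d   (double negation)
= (¬¬a ∧ e ∨ ¬e ∧ ¬(¬a ∨ ¬a)) ∧ d   (absorption)
= (¬¬a ∧ e ∨ ¬e ∧ ¬¬a) ∧ d   (idempotence)
= ¬¬a ∧ d   (distribution)
= a ∧ d   (double negation)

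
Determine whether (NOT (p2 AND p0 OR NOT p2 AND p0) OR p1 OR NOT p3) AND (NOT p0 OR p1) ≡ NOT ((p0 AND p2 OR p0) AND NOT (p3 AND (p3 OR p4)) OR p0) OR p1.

Yes

E1: (NOT (p2 AND p0 OR NOT p2 AND p0) OR p1 OR NOT p3) AND (NOT p0 OR p1)
    = (NOT p0 OR p1 OR NOT p3) AND (NOT p0 OR p1)   (distribution)
    = NOT p0 OR p1   (absorption)
E2: NOT ((p0 AND p2 OR p0) AND NOT (p3 AND (p3 OR p4)) OR p0) OR p1
    = NOT ((p0 AND p2 OR p0) AND NOT p3 OR p0) OR p1   (absorption)
    = NOT (p0 AND NOT p3 OR p0) OR p1   (absorption)
    = NOT p0 OR p1   (absorption)
Both reduce to NOT p0 OR p1, so they are equivalent.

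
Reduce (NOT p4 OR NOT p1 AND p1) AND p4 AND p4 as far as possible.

FALSE

(NOT p4 OR NOT p1 AND p1) AND p4 AND p4
= NOT p4 AND p4 AND p4   (complement / identity)
= NOT p4 AND p4   (idempotence)
= FALSE   (complement)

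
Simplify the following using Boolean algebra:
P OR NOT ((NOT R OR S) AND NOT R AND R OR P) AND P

P OR NOT ((NOT R OR S) AND NOT R AND R OR P) AND P
= P OR NOT (NOT R AND R OR P) AND P   (absorption)
= P OR NOT P AND P   (complement / identity)
= P   (complement / identity)

P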